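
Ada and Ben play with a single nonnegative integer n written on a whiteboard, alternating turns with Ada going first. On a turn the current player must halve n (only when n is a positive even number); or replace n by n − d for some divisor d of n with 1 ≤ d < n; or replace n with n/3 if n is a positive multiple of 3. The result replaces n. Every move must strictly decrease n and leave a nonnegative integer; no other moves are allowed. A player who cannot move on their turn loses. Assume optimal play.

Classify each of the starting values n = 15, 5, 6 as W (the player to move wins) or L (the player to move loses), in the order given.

15: L, 5: W, 6: W

Work bottom-up. With no move the player to move loses. Otherwise the position is W if at least one move leads to an L position for the opponent, and L if every move leads to a W.
n=0: no move → L
n=1: no move → L
n=2: →1(L), so W
n=3: →1(L), so W
n=4: →2(W), 3(W) — all W, so L
n=5: →4(L), so W
n=6: →4(L), so W
n=7: →6(W) only, which is W, so L
n=8: →4(L), so W
n=9: →3(W), 6(W), 8(W) — all W, so L
n=10: →9(L), so W
n=11: →10(W) only, which is W, so L
n=12: →4(L), so W
n=13: →12(W) only, which is W, so L
n=14: →7(L), so W
n=15: →5(W), 10(W), 12(W), 14(W) — all W, so L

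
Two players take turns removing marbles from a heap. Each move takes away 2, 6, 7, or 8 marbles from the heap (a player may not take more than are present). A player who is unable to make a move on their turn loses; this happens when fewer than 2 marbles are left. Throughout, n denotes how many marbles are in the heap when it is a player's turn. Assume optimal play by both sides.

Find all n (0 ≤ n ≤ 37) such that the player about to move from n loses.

0, 1, 4, 5, 14, 15, 18, 19, 28, 29, 32, 33

Label each position W (a win for the player to move) or L (a loss). A position with no legal move is L; any other position is W exactly when some move reaches an L, and L when every move reaches a W.
n=0: no move → L
n=1: no move → L
n=2: can move to 0, which is L ⇒ W
n=3: can move to 1, which is L ⇒ W
n=4: the only move is to 2(W), a W ⇒ L
n=5: the only move is to 3(W), a W ⇒ L
n=6: can move to 4, which is L ⇒ W
n=7: can move to 5, which is L ⇒ W
n=8: can move to 1, which is L ⇒ W
n=9: can move to 1, which is L ⇒ W
n=10: can move to 4, which is L ⇒ W
n=11: can move to 5, which is L ⇒ W
n=12: can move to 5, which is L ⇒ W
n=13: can move to 5, which is L ⇒ W
n=14: moves to 12(W), 8(W), 7(W), 6(W); every one is W ⇒ L
n=15: moves to 13(W), 9(W), 8(W), 7(W); every one is W ⇒ L
n=16: can move to 14, which is L ⇒ W
n=17: can move to 15, which is L ⇒ W
n=18: moves to 16(W), 12(W), 11(W), 10(W); every one is W ⇒ L
n=19: moves to 17(W), 13(W), 12(W), 11(W); every one is W ⇒ L
n=20: can move to 18, which is L ⇒ W
n=21: can move to 19, which is L ⇒ W
n=22: can move to 15, which is L ⇒ W
n=23: can move to 15, which is L ⇒ W
n=24: can move to 18, which is L ⇒ W
n=25: can move to 19, which is L ⇒ W
n=26: can move to 19, which is L ⇒ W
n=27: can move to 19, which is L ⇒ W
n=28: moves to 26(W), 22(W), 21(W), 20(W); every one is W ⇒ L
n=29: moves to 27(W), 23(W), 22(W), 21(W); every one is W ⇒ L
n=30: can move to 28, which is L ⇒ W
n=31: can move to 29, which is L ⇒ W
n=32: moves to 30(W), 26(W), 25(W), 24(W); every one is W ⇒ L
n=33: moves to 31(W), 27(W), 26(W), 25(W); every one is W ⇒ L
n=34: can move to 32, which is L ⇒ W
n=35: can move to 33, which is L ⇒ W
n=36: can move to 29, which is L ⇒ W
n=37: can move to 29, which is L ⇒ W
Reading off the rows marked L gives the requested list; there are 12 such values of n.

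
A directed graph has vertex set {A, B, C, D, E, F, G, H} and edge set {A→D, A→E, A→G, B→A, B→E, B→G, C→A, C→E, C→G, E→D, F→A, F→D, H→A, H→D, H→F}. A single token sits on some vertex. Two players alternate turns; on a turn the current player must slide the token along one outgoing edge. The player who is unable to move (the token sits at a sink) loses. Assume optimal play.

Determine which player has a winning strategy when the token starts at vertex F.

Work bottom-up. With no move the player to move loses. Otherwise the position is W if at least one move leads to an L position for the opponent, and L if every move leads to a W.
Every edge goes from a vertex to one that appears earlier in the order G, D, E, A, C, F, B, H, so processing vertices in that order labels each vertex after all of its successors.
G: no outgoing edge → L
D: no outgoing edge → L
E: →D(L), so W
A: →D(L), so W
C: →G(L), so W
F: →D(L), so W
B: →G(L), so W
H: →D(L), so W
From F the player to move can move to D, reaching an L position.

The first player wins.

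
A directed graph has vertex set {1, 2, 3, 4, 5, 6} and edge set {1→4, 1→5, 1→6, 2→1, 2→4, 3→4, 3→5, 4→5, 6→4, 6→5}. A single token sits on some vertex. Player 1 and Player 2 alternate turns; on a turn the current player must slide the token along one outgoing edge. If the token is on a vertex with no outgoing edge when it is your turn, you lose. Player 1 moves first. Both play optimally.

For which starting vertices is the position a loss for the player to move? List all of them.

Compute win/loss labels from the base case upward. A position with no move is L. Any other position is W if it can reach an L in one move, else L.
Every edge goes from a vertex to one that appears earlier in the order 5, 4, 6, 1, 2, 3, so processing vertices in that order labels each vertex after all of its successors.
5: no outgoing edge → L
4: W (go to 5, an L position)
6: W (go to 5, an L position)
1: W (go to 5, an L position)
2: L (options 1(W), 4(W) are all W)
3: W (go to 5, an L position)
The losing starting vertices are exactly the entries labelled L in this table (2 of them).

2, 5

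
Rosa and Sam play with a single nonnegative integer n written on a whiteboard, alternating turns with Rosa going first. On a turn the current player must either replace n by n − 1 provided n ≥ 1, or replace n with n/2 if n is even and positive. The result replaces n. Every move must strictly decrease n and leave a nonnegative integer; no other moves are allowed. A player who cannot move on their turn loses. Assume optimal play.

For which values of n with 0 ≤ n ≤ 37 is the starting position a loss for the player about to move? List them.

0, 2, 5, 7, 9, 11, 13, 15, 17, 19, 21, 23, 25, 27, 29, 31, 33, 35, 37

Positions with no move are L. A position that does have a move is losing for the player to move precisely when every available move leads to a winning position for the opponent. Fill in the labels:
n=0: no move → L
n=1: →0(L), so W
n=2: →1(W) only, which is W, so L
n=3: →2(L), so W
n=4: →2(L), so W
n=5: →4(W) only, which is W, so L
n=6: →5(L), so W
n=7: →6(W) only, which is W, so L
n=8: →7(L), so W
n=9: →8(W) only, which is W, so L
n=10: →5(L), so W
n=11: →10(W) only, which is W, so L
n=12: →11(L), so W
n=13: →12(W) only, which is W, so L
n=14: →7(L), so W
n=15: →14(W) only, which is W, so L
n=16: →15(L), so W
n=17: →16(W) only, which is W, so L
n=18: →9(L), so W
n=19: →18(W) only, which is W, so L
n=20: →19(L), so W
n=21: →20(W) only, which is W, so L
n=22: →11(L), so W
n=23: →22(W) only, which is W, so L
n=24: →23(L), so W
n=25: →24(W) only, which is W, so L
n=26: →13(L), so W
n=27: →26(W) only, which is W, so L
n=28: →27(L), so W
n=29: →28(W) only, which is W, so L
n=30: →15(L), so W
n=31: →30(W) only, which is W, so L
n=32: →31(L), so W
n=33: →32(W) only, which is W, so L
n=34: →17(L), so W
n=35: →34(W) only, which is W, so L
n=36: →35(L), so W
n=37: →36(W) only, which is W, so L
The losing starting values of n are exactly the entries labelled L in this table (19 of them).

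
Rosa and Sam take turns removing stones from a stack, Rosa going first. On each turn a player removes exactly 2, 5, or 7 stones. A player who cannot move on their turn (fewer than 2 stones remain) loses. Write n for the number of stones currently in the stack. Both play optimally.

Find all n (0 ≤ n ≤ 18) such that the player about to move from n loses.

0, 1, 4, 10, 13, 14

Use the standard recursion: the mover loses at a terminal position; elsewhere, the mover wins exactly when some move hands the opponent an L position.
n=0: no move → L
n=1: no move → L
n=2: can move to 0, which is L ⇒ W
n=3: can move to 1, which is L ⇒ W
n=4: the only move is to 2(W), a W ⇒ L
n=5: can move to 0, which is L ⇒ W
n=6: can move to 4, which is L ⇒ W
n=7: can move to 0, which is L ⇒ W
n=8: can move to 1, which is L ⇒ W
n=9: can move to 4, which is L ⇒ W
n=10: moves to 8(W), 5(W), 3(W); every one is W ⇒ L
n=11: can move to 4, which is L ⇒ W
n=12: can move to 10, which is L ⇒ W
n=13: moves to 11(W), 8(W), 6(W); every one is W ⇒ L
n=14: moves to 12(W), 9(W), 7(W); every one is W ⇒ L
n=15: can move to 13, which is L ⇒ W
n=16: can move to 14, which is L ⇒ W
n=17: can move to 10, which is L ⇒ W
n=18: can move to 13, which is L ⇒ W
The losing starting values of n are exactly the entries labelled L in this table (6 of them).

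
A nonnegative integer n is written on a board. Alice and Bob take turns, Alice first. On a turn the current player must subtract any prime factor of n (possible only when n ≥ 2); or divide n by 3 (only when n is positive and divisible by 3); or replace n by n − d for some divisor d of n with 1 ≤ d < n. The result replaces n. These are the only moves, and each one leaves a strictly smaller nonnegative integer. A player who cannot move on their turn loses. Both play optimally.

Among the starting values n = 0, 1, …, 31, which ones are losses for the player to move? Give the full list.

0, 1, 4, 9, 14, 20, 26

Build the W/L table. Terminal = L. A non-terminal position is W if it has a move to some L; otherwise it is L.
n=0: no move → L
n=1: no move → L
n=2: W (go to 0, an L position)
n=3: W (go to 0, an L position)
n=4: L (options 2(W), 3(W) are all W)
n=5: W (go to 0, an L position)
n=6: W (go to 4, an L position)
n=7: W (go to 0, an L position)
n=8: W (go to 4, an L position)
n=9: L (options 3(W), 6(W), 8(W) are all W)
n=10: W (go to 9, an L position)
n=11: W (go to 0, an L position)
n=12: W (go to 4, an L position)
n=13: W (go to 0, an L position)
n=14: L (options 7(W), 12(W), 13(W) are all W)
n=15: W (go to 14, an L position)
n=16: W (go to 14, an L position)
n=17: W (go to 0, an L position)
n=18: W (go to 9, an L position)
n=19: W (go to 0, an L position)
n=20: L (options 10(W), 15(W), 16(W), 18(W), 19(W) are all W)
n=21: W (go to 14, an L position)
n=22: W (go to 20, an L position)
n=23: W (go to 0, an L position)
n=24: W (go to 20, an L position)
n=25: W (go to 20, an L position)
n=26: L (options 13(W), 24(W), 25(W) are all W)
n=27: W (go to 9, an L position)
n=28: W (go to 14, an L position)
n=29: W (go to 0, an L position)
n=30: W (go to 20, an L position)
n=31: W (go to 0, an L position)
The losing starting values of n are exactly the entries labelled L in this table (7 of them).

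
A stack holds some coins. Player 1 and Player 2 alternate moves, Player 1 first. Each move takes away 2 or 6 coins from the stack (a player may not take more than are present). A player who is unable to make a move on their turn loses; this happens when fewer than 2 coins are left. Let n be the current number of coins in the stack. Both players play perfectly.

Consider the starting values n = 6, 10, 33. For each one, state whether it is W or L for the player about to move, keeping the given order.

6: W, 10: W, 33: L

Build the W/L table. Terminal = L. A non-terminal position is W if it has a move to some L; otherwise it is L.
n=0: no move → L
n=1: no move → L
n=2: W (go to 0, an L position)
n=3: W (go to 1, an L position)
n=4: L (sole option 2(W) is W)
n=5: L (sole option 3(W) is W)
n=6: W (go to 4, an L position)
n=7: W (go to 5, an L position)
n=8: L (options 6(W), 2(W) are all W)
n=9: L (options 7(W), 3(W) are all W)
n=10: W (go to 8, an L position)
n=11: W (go to 9, an L position)
n=12: L (options 10(W), 6(W) are all W)
n=13: L (options 11(W), 7(W) are all W)
n=14: W (go to 12, an L position)
n=15: W (go to 13, an L position)
n=16: L (options 14(W), 10(W) are all W)
n=17: L (options 15(W), 11(W) are all W)
n=18: W (go to 16, an L position)
n=19: W (go to 17, an L position)
n=20: L (options 18(W), 14(W) are all W)
n=21: L (options 19(W), 15(W) are all W)
n=22: W (go to 20, an L position)
n=23: W (go to 21, an L position)
n=24: L (options 22(W), 18(W) are all W)
n=25: L (options 23(W), 19(W) are all W)
n=26: W (go to 24, an L position)
n=27: W (go to 25, an L position)
n=28: L (options 26(W), 22(W) are all W)
n=29: L (options 27(W), 23(W) are all W)
n=30: W (go to 28, an L position)
n=31: W (go to 29, an L position)
n=32: L (options 30(W), 26(W) are all W)
n=33: L (options 31(W), 27(W) are all W)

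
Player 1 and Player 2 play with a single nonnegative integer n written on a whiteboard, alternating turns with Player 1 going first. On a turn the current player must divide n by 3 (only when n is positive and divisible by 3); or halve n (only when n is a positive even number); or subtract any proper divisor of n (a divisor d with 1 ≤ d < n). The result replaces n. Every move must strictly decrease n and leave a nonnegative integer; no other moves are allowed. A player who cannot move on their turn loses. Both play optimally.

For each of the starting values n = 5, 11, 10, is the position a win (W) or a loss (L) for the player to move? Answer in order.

5: W, 11: L, 10: W

Work bottom-up. With no move the player to move loses. Otherwise the position is W if at least one move leads to an L position for the opponent, and L if every move leads to a W.
n=0: no move → L
n=1: no move → L
n=2: can move to 1, which is L ⇒ W
n=3: can move to 1, which is L ⇒ W
n=4: moves to 2(W), 3(W); every one is W ⇒ L
n=5: can move to 4, which is L ⇒ W
n=6: can move to 4, which is L ⇒ W
n=7: the only move is to 6(W), a W ⇒ L
n=8: can move to 4, which is L ⇒ W
n=9: moves to 3(W), 6(W), 8(W); every one is W ⇒ L
n=10: can move to 9, which is L ⇒ W
n=11: the only move is to 10(W), a W ⇒ L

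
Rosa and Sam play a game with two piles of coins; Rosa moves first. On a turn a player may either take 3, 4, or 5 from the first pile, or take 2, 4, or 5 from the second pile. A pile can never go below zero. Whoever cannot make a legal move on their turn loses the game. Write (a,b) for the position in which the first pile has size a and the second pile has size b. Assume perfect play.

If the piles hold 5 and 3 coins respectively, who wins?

Sam wins.

Positions with no move are L. A position that does have a move is losing for the player to move precisely when every available move leads to a winning position for the opponent. Fill in the labels:
No move ever increases a pile, so every position that can arise here has a ≤ 5 and b ≤ 3; it is enough to label the cells with 0 ≤ a ≤ 5 and 0 ≤ b ≤ 3.
Every move lowers a or b (never raises either), so fill the grid row by row in increasing a, and left to right within a row: each cell's successors are then already labelled.
      b=0  b=1  b=2  b=3
a=0:    L    L    W    W
a=1:    L    L    W    W
a=2:    L    L    W    W
a=3:    W    W    L    L
a=4:    W    W    L    L
a=5:    W    W    L    L
Cells with no legal move (terminal, hence L): (0,0), (0,1), (1,0), (1,1), (2,0), (2,1).
The remaining L cells, each justified by listing all of its moves:
(3,2): →(0,2)(W), (3,0)(W) — all W, so L
(3,3): →(0,3)(W), (3,1)(W) — all W, so L
(4,2): →(1,2)(W), (0,2)(W), (4,0)(W) — all W, so L
(4,3): →(1,3)(W), (0,3)(W), (4,1)(W) — all W, so L
(5,2): →(2,2)(W), (1,2)(W), (0,2)(W), (5,0)(W) — all W, so L
(5,3): →(2,3)(W), (1,3)(W), (0,3)(W), (5,1)(W) — all W, so L
Every other cell has at least one move into one of the L cells above, so it is W.
The starting position (5,3) is L: whatever Rosa does, the opponent receives a W position.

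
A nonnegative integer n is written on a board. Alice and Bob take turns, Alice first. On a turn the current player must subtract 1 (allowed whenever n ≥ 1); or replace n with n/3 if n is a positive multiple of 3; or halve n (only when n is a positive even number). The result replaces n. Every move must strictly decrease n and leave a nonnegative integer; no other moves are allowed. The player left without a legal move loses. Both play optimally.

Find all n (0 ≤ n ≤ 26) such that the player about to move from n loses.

0, 2, 5, 7, 9, 11, 13, 16, 19, 23, 25

Label each position W (a win for the player to move) or L (a loss). A position with no legal move is L; any other position is W exactly when some move reaches an L, and L when every move reaches a W.
n=0: no move → L
n=1: →0(L), so W
n=2: →1(W) only, which is W, so L
n=3: →2(L), so W
n=4: →2(L), so W
n=5: →4(W) only, which is W, so L
n=6: →2(L), so W
n=7: →6(W) only, which is W, so L
n=8: →7(L), so W
n=9: →3(W), 8(W) — all W, so L
n=10: →5(L), so W
n=11: →10(W) only, which is W, so L
n=12: →11(L), so W
n=13: →12(W) only, which is W, so L
n=14: →7(L), so W
n=15: →5(L), so W
n=16: →8(W), 15(W) — all W, so L
n=17: →16(L), so W
n=18: →9(L), so W
n=19: →18(W) only, which is W, so L
n=20: →19(L), so W
n=21: →7(L), so W
n=22: →11(L), so W
n=23: →22(W) only, which is W, so L
n=24: →23(L), so W
n=25: →24(W) only, which is W, so L
n=26: →13(L), so W
Reading off the rows marked L gives the requested list; there are 11 such values of n.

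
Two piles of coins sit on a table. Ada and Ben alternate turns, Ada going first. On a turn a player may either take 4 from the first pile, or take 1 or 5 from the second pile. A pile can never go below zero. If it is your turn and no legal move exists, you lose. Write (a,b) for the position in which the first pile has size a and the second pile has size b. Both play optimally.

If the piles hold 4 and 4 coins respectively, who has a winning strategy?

Ada wins.

Label each position W (a win for the player to move) or L (a loss). A position with no legal move is L; any other position is W exactly when some move reaches an L, and L when every move reaches a W.
No move ever increases a pile, so every position that can arise here has a ≤ 4 and b ≤ 4; it is enough to label the cells with 0 ≤ a ≤ 4 and 0 ≤ b ≤ 4.
Every move lowers a or b (never raises either), so fill the grid row by row in increasing a, and left to right within a row: each cell's successors are then already labelled.
      b=0  b=1  b=2  b=3  b=4
a=0:    L    W    L    W    L
a=1:    L    W    L    W    L
a=2:    L    W    L    W    L
a=3:    L    W    L    W    L
a=4:    W    L    W    L    W
Cells with no legal move (terminal, hence L): (0,0), (1,0), (2,0), (3,0).
The remaining L cells, each justified by listing all of its moves:
(0,2): L (sole option (0,1)(W) is W)
(0,4): L (sole option (0,3)(W) is W)
(1,2): L (sole option (1,1)(W) is W)
(1,4): L (sole option (1,3)(W) is W)
(2,2): L (sole option (2,1)(W) is W)
(2,4): L (sole option (2,3)(W) is W)
(3,2): L (sole option (3,1)(W) is W)
(3,4): L (sole option (3,3)(W) is W)
(4,1): L (options (0,1)(W), (4,0)(W) are all W)
(4,3): L (options (0,3)(W), (4,2)(W) are all W)
Every other cell has at least one move into one of the L cells above, so it is W.
The starting position (4,4) is W: Ada should move to (0,4), handing over an L position.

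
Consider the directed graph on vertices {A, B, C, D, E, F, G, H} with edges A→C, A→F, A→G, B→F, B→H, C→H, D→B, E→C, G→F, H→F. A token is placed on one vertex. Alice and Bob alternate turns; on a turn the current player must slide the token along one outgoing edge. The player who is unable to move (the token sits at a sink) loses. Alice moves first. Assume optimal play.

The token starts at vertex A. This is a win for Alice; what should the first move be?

Move to C.

Compute win/loss labels from the base case upward. A position with no move is L. Any other position is W if it can reach an L in one move, else L.
Every edge goes from a vertex to one that appears earlier in the order F, H, C, G, A, B, E, D, so processing vertices in that order labels each vertex after all of its successors.
F: no outgoing edge → L
H: can move to F, which is L ⇒ W
C: the only move is to H(W), a W ⇒ L
G: can move to F, which is L ⇒ W
A: can move to C, which is L ⇒ W
B: can move to F, which is L ⇒ W
E: can move to C, which is L ⇒ W
D: the only move is to B(W), a W ⇒ L
From A, the L positions reachable in one move are: C, F. Any move reaching one of these is winning.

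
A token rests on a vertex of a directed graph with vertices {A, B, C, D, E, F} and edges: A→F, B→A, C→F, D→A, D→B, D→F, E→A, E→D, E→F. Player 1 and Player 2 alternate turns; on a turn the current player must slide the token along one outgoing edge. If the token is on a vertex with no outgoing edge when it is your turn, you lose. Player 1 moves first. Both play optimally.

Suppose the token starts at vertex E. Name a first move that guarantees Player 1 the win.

Build the W/L table. Terminal = L. A non-terminal position is W if it has a move to some L; otherwise it is L.
Every edge goes from a vertex to one that appears earlier in the order F, A, B, D, E, C, so processing vertices in that order labels each vertex after all of its successors.
F: no outgoing edge → L
A: W (go to F, an L position)
B: L (sole option A(W) is W)
D: W (go to B, an L position)
E: W (go to F, an L position)
C: W (go to F, an L position)
From E, the L positions reachable in one move are: F.

Move to F.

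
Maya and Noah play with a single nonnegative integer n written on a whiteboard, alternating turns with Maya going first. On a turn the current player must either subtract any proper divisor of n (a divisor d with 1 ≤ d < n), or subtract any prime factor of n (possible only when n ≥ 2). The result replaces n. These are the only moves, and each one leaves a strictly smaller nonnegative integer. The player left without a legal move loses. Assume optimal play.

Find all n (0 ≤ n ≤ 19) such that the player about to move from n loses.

0, 1, 4, 9, 14

Build the W/L table. Terminal = L. A non-terminal position is W if it has a move to some L; otherwise it is L.
n=0: no move → L
n=1: no move → L
n=2: →0(L), so W
n=3: →0(L), so W
n=4: →2(W), 3(W) — all W, so L
n=5: →0(L), so W
n=6: →4(L), so W
n=7: →0(L), so W
n=8: →4(L), so W
n=9: →6(W), 8(W) — all W, so L
n=10: →9(L), so W
n=11: →0(L), so W
n=12: →9(L), so W
n=13: →0(L), so W
n=14: →7(W), 12(W), 13(W) — all W, so L
n=15: →14(L), so W
n=16: →14(L), so W
n=17: →0(L), so W
n=18: →9(L), so W
n=19: →0(L), so W
Reading off the rows marked L gives the requested list; there are 5 such values of n.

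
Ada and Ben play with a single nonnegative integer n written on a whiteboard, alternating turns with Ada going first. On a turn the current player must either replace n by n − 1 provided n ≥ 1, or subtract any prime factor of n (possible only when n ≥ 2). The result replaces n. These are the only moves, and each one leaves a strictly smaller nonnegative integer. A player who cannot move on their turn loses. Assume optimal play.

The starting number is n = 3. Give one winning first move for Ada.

Move to 0.

Label each position W (a win for the player to move) or L (a loss). A position with no legal move is L; any other position is W exactly when some move reaches an L, and L when every move reaches a W.
n=0: no move → L
n=1: →0(L), so W
n=2: →0(L), so W
n=3: →0(L), so W
From 3, the L positions reachable in one move are: 0.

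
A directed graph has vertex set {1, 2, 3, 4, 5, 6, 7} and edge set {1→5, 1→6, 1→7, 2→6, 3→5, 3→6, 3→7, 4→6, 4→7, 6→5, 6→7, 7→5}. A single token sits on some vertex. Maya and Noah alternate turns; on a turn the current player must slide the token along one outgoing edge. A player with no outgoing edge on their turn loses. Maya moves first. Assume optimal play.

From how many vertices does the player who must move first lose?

Classify positions by backward induction: terminal positions (no move available) are L. From any other position, the mover wins iff some move reaches an L.
Every edge goes from a vertex to one that appears earlier in the order 5, 7, 6, 2, 1, 4, 3, so processing vertices in that order labels each vertex after all of its successors.
5: no outgoing edge → L
7: →5(L), so W
6: →5(L), so W
2: →6(W) only, which is W, so L
1: →5(L), so W
4: →6(W), 7(W) — all W, so L
3: →5(L), so W
The L vertices are 2, 4, 5; that is 3 in all.

3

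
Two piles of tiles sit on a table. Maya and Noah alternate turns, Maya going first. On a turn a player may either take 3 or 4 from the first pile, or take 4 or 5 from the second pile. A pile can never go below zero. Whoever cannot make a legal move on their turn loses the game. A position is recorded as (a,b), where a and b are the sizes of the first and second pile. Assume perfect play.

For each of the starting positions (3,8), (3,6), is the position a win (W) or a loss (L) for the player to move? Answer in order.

Use the standard recursion: the mover loses at a terminal position; elsewhere, the mover wins exactly when some move hands the opponent an L position.
No move ever increases a pile, so every position that can arise here has a ≤ 3 and b ≤ 8; it is enough to label the cells with 0 ≤ a ≤ 3 and 0 ≤ b ≤ 8.
Every move lowers a or b (never raises either), so fill the grid row by row in increasing a, and left to right within a row: each cell's successors are then already labelled.
      b=0  b=1  b=2  b=3  b=4  b=5  b=6  b=7  b=8
a=0:    L    L    L    L    W    W    W    W    W
a=1:    L    L    L    L    W    W    W    W    W
a=2:    L    L    L    L    W    W    W    W    W
a=3:    W    W    W    W    L    L    L    L    W
Cells with no legal move (terminal, hence L): (0,0), (0,1), (0,2), (0,3), (1,0), (1,1), (1,2), (1,3), (2,0), (2,1), (2,2), (2,3).
The remaining L cells, each justified by listing all of its moves:
(3,4): only reaches (0,4)(W), (3,0)(W), all W → L
(3,5): only reaches (0,5)(W), (3,1)(W), (3,0)(W), all W → L
(3,6): only reaches (0,6)(W), (3,2)(W), (3,1)(W), all W → L
(3,7): only reaches (0,7)(W), (3,3)(W), (3,2)(W), all W → L
Every other cell has at least one move into one of the L cells above, so it is W.
(3,8): the move to (3,4) reaches an L cell, so W
(3,6): one of the L cells justified above, so L

(3,8): W, (3,6): L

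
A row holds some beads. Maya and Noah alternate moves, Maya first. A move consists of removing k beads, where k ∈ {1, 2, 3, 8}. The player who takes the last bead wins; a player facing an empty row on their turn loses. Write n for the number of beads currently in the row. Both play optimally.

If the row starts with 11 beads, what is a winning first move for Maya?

Remove 2, leaving 9.

Compute win/loss labels from the base case upward. A position with no move is L. Any other position is W if it can reach an L in one move, else L.
n=0: no move → L
n=1: can move to 0, which is L ⇒ W
n=2: can move to 0, which is L ⇒ W
n=3: can move to 0, which is L ⇒ W
n=4: moves to 3(W), 2(W), 1(W); every one is W ⇒ L
n=5: can move to 4, which is L ⇒ W
n=6: can move to 4, which is L ⇒ W
n=7: can move to 4, which is L ⇒ W
n=8: can move to 0, which is L ⇒ W
n=9: moves to 8(W), 7(W), 6(W), 1(W); every one is W ⇒ L
n=10: can move to 9, which is L ⇒ W
n=11: can move to 9, which is L ⇒ W
From 11, the L positions reachable in one move are: 9.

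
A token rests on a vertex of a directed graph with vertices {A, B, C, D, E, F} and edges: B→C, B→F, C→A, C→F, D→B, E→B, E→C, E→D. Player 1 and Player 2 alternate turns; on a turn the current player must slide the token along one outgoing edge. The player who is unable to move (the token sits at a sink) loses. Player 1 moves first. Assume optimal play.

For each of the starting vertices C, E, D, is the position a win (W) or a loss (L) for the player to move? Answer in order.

C: W, E: W, D: L

Label each position W (a win for the player to move) or L (a loss). A position with no legal move is L; any other position is W exactly when some move reaches an L, and L when every move reaches a W.
Every edge goes from a vertex to one that appears earlier in the order A, F, C, B, D, E, so processing vertices in that order labels each vertex after all of its successors.
A: no outgoing edge → L
F: no outgoing edge → L
C: can move to F, which is L ⇒ W
B: can move to F, which is L ⇒ W
D: the only move is to B(W), a W ⇒ L
E: can move to D, which is L ⇒ W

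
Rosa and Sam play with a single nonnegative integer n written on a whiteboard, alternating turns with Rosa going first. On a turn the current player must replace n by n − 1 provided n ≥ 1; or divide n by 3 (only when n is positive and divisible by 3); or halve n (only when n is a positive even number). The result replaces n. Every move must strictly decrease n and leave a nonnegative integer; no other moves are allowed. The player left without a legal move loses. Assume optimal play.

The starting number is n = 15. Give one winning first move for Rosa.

Move to 5.

Positions with no move are L. A position that does have a move is losing for the player to move precisely when every available move leads to a winning position for the opponent. Fill in the labels:
n=0: no move → L
n=1: →0(L), so W
n=2: →1(W) only, which is W, so L
n=3: →2(L), so W
n=4: →2(L), so W
n=5: →4(W) only, which is W, so L
n=6: →2(L), so W
n=7: →6(W) only, which is W, so L
n=8: →7(L), so W
n=9: →3(W), 8(W) — all W, so L
n=10: →5(L), so W
n=11: →10(W) only, which is W, so L
n=12: →11(L), so W
n=13: →12(W) only, which is W, so L
n=14: →7(L), so W
n=15: →5(L), so W
From 15, the L positions reachable in one move are: 5.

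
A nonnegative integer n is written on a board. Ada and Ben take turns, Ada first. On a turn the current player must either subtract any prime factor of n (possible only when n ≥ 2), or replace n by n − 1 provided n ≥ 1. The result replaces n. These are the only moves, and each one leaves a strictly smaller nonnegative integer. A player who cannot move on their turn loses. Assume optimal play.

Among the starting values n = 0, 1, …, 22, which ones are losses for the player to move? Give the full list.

Label each position W (a win for the player to move) or L (a loss). A position with no legal move is L; any other position is W exactly when some move reaches an L, and L when every move reaches a W.
n=0: no move → L
n=1: reaches L-position 0 → W
n=2: reaches L-position 0 → W
n=3: reaches L-position 0 → W
n=4: only reaches 2(W), 3(W), all W → L
n=5: reaches L-position 0 → W
n=6: reaches L-position 4 → W
n=7: reaches L-position 0 → W
n=8: only reaches 6(W), 7(W), all W → L
n=9: reaches L-position 8 → W
n=10: reaches L-position 8 → W
n=11: reaches L-position 0 → W
n=12: only reaches 9(W), 10(W), 11(W), all W → L
n=13: reaches L-position 0 → W
n=14: reaches L-position 12 → W
n=15: reaches L-position 12 → W
n=16: only reaches 14(W), 15(W), all W → L
n=17: reaches L-position 0 → W
n=18: reaches L-position 16 → W
n=19: reaches L-position 0 → W
n=20: only reaches 15(W), 18(W), 19(W), all W → L
n=21: reaches L-position 20 → W
n=22: reaches L-position 20 → W
Reading off the rows marked L gives the requested list; there are 6 such values of n.

0, 4, 8, 12, 16, 20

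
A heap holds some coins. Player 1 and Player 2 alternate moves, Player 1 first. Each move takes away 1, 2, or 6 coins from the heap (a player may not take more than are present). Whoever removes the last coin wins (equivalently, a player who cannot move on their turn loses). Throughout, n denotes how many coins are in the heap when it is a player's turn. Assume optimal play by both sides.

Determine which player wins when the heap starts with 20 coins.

Positions with no move are L. A position that does have a move is losing for the player to move precisely when every available move leads to a winning position for the opponent. Fill in the labels:
n=0: no move → L
n=1: can move to 0, which is L ⇒ W
n=2: can move to 0, which is L ⇒ W
n=3: moves to 2(W), 1(W); every one is W ⇒ L
n=4: can move to 3, which is L ⇒ W
n=5: can move to 3, which is L ⇒ W
n=6: can move to 0, which is L ⇒ W
n=7: moves to 6(W), 5(W), 1(W); every one is W ⇒ L
n=8: can move to 7, which is L ⇒ W
n=9: can move to 7, which is L ⇒ W
n=10: moves to 9(W), 8(W), 4(W); every one is W ⇒ L
n=11: can move to 10, which is L ⇒ W
n=12: can move to 10, which is L ⇒ W
n=13: can move to 7, which is L ⇒ W
n=14: moves to 13(W), 12(W), 8(W); every one is W ⇒ L
n=15: can move to 14, which is L ⇒ W
n=16: can move to 14, which is L ⇒ W
n=17: moves to 16(W), 15(W), 11(W); every one is W ⇒ L
n=18: can move to 17, which is L ⇒ W
n=19: can move to 17, which is L ⇒ W
n=20: can move to 14, which is L ⇒ W
The starting position 20 is W: Player 1 should remove 6, leaving 14, handing over an L position.

Player 1 wins.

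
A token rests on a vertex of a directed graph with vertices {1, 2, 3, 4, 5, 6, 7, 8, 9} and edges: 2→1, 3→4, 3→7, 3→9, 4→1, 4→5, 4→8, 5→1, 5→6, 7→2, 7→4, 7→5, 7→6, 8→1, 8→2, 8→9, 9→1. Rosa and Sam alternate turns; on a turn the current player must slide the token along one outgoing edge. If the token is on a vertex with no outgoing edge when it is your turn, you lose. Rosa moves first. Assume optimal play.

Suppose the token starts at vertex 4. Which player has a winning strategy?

Positions with no move are L. A position that does have a move is losing for the player to move precisely when every available move leads to a winning position for the opponent. Fill in the labels:
Every edge goes from a vertex to one that appears earlier in the order 1, 6, 5, 9, 2, 8, 4, 7, 3, so processing vertices in that order labels each vertex after all of its successors.
1: no outgoing edge → L
6: no outgoing edge → L
5: reaches L-position 6 → W
9: reaches L-position 1 → W
2: reaches L-position 1 → W
8: reaches L-position 1 → W
4: reaches L-position 1 → W
7: reaches L-position 6 → W
3: only reaches 7(W), 4(W), 9(W), all W → L
The starting position 4 is W: Rosa should move to 1, handing over an L position.

Rosa wins.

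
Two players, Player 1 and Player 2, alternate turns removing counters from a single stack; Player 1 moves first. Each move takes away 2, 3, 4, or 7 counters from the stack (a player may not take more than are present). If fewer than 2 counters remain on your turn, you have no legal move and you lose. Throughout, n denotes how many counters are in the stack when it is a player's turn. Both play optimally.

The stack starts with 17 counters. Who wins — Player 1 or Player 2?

Player 2 wins.

Positions with no move are L. A position that does have a move is losing for the player to move precisely when every available move leads to a winning position for the opponent. Fill in the labels:
n=0: no move → L
n=1: no move → L
n=2: can move to 0, which is L ⇒ W
n=3: can move to 1, which is L ⇒ W
n=4: can move to 1, which is L ⇒ W
n=5: can move to 1, which is L ⇒ W
n=6: moves to 4(W), 3(W), 2(W); every one is W ⇒ L
n=7: can move to 0, which is L ⇒ W
n=8: can move to 6, which is L ⇒ W
n=9: can move to 6, which is L ⇒ W
n=10: can move to 6, which is L ⇒ W
n=11: moves to 9(W), 8(W), 7(W), 4(W); every one is W ⇒ L
n=12: moves to 10(W), 9(W), 8(W), 5(W); every one is W ⇒ L
n=13: can move to 11, which is L ⇒ W
n=14: can move to 12, which is L ⇒ W
n=15: can move to 12, which is L ⇒ W
n=16: can move to 12, which is L ⇒ W
n=17: moves to 15(W), 14(W), 13(W), 10(W); every one is W ⇒ L
Every move from 17 reaches a W position, so the mover loses.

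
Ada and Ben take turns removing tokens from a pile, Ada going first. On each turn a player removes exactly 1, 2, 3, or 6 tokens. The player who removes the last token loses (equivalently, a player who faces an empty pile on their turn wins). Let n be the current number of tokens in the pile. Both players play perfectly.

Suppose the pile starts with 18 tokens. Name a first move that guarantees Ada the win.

Label each position W (a win for the player to move) or L (a loss). A position with no legal move is W; any other position is W exactly when some move reaches an L, and L when every move reaches a W.
n=0: no move; the opponent has just taken the last token and therefore loses → W
n=1: L (sole option 0(W) is W)
n=2: W (go to 1, an L position)
n=3: W (go to 1, an L position)
n=4: W (go to 1, an L position)
n=5: L (options 4(W), 3(W), 2(W) are all W)
n=6: W (go to 5, an L position)
n=7: W (go to 5, an L position)
n=8: W (go to 5, an L position)
n=9: L (options 8(W), 7(W), 6(W), 3(W) are all W)
n=10: W (go to 9, an L position)
n=11: W (go to 9, an L position)
n=12: W (go to 9, an L position)
n=13: L (options 12(W), 11(W), 10(W), 7(W) are all W)
n=14: W (go to 13, an L position)
n=15: W (go to 13, an L position)
n=16: W (go to 13, an L position)
n=17: L (options 16(W), 15(W), 14(W), 11(W) are all W)
n=18: W (go to 17, an L position)
From 18, the L positions reachable in one move are: 17.

Remove 1, leaving 17.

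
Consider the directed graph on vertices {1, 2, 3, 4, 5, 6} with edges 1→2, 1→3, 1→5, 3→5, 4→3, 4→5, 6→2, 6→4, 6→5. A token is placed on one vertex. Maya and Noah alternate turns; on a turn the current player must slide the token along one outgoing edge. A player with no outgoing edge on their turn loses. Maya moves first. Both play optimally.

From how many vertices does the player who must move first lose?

Compute win/loss labels from the base case upward. A position with no move is L. Any other position is W if it can reach an L in one move, else L.
Every edge goes from a vertex to one that appears earlier in the order 5, 2, 3, 1, 4, 6, so processing vertices in that order labels each vertex after all of its successors.
5: no outgoing edge → L
2: no outgoing edge → L
3: W (go to 5, an L position)
1: W (go to 2, an L position)
4: W (go to 5, an L position)
6: W (go to 2, an L position)
The L vertices are 2, 5; that is 2 in all.

2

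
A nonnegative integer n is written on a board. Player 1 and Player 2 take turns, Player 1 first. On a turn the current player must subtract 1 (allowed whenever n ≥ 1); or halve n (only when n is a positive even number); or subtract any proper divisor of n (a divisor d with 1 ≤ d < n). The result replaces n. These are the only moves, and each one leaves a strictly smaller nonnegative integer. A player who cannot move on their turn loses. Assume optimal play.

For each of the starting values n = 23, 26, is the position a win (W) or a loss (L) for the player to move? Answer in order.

23: L, 26: W

Compute win/loss labels from the base case upward. A position with no move is L. Any other position is W if it can reach an L in one move, else L.
n=0: no move → L
n=1: reaches L-position 0 → W
n=2: only reaches 1(W), which is W → L
n=3: reaches L-position 2 → W
n=4: reaches L-position 2 → W
n=5: only reaches 4(W), which is W → L
n=6: reaches L-position 5 → W
n=7: only reaches 6(W), which is W → L
n=8: reaches L-position 7 → W
n=9: only reaches 6(W), 8(W), all W → L
n=10: reaches L-position 5 → W
n=11: only reaches 10(W), which is W → L
n=12: reaches L-position 9 → W
n=13: only reaches 12(W), which is W → L
n=14: reaches L-position 7 → W
n=15: only reaches 10(W), 12(W), 14(W), all W → L
n=16: reaches L-position 15 → W
n=17: only reaches 16(W), which is W → L
n=18: reaches L-position 9 → W
n=19: only reaches 18(W), which is W → L
n=20: reaches L-position 15 → W
n=21: only reaches 14(W), 18(W), 20(W), all W → L
n=22: reaches L-position 11 → W
n=23: only reaches 22(W), which is W → L
n=24: reaches L-position 21 → W
n=25: only reaches 20(W), 24(W), all W → L
n=26: reaches L-position 13 → W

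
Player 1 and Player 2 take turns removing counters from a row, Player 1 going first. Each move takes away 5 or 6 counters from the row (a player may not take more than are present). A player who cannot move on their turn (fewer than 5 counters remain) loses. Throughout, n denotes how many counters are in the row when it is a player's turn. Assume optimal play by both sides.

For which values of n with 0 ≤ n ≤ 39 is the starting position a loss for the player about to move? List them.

Compute win/loss labels from the base case upward. A position with no move is L. Any other position is W if it can reach an L in one move, else L.
n=0: no move → L
n=1: no move → L
n=2: no move → L
n=3: no move → L
n=4: no move → L
n=5: can move to 0, which is L ⇒ W
n=6: can move to 1, which is L ⇒ W
n=7: can move to 2, which is L ⇒ W
n=8: can move to 3, which is L ⇒ W
n=9: can move to 4, which is L ⇒ W
n=10: can move to 4, which is L ⇒ W
n=11: moves to 6(W), 5(W); every one is W ⇒ L
n=12: moves to 7(W), 6(W); every one is W ⇒ L
n=13: moves to 8(W), 7(W); every one is W ⇒ L
n=14: moves to 9(W), 8(W); every one is W ⇒ L
n=15: moves to 10(W), 9(W); every one is W ⇒ L
n=16: can move to 11, which is L ⇒ W
n=17: can move to 12, which is L ⇒ W
n=18: can move to 13, which is L ⇒ W
n=19: can move to 14, which is L ⇒ W
n=20: can move to 15, which is L ⇒ W
n=21: can move to 15, which is L ⇒ W
n=22: moves to 17(W), 16(W); every one is W ⇒ L
n=23: moves to 18(W), 17(W); every one is W ⇒ L
n=24: moves to 19(W), 18(W); every one is W ⇒ L
n=25: moves to 20(W), 19(W); every one is W ⇒ L
n=26: moves to 21(W), 20(W); every one is W ⇒ L
n=27: can move to 22, which is L ⇒ W
n=28: can move to 23, which is L ⇒ W
n=29: can move to 24, which is L ⇒ W
n=30: can move to 25, which is L ⇒ W
n=31: can move to 26, which is L ⇒ W
n=32: can move to 26, which is L ⇒ W
n=33: moves to 28(W), 27(W); every one is W ⇒ L
n=34: moves to 29(W), 28(W); every one is W ⇒ L
n=35: moves to 30(W), 29(W); every one is W ⇒ L
n=36: moves to 31(W), 30(W); every one is W ⇒ L
n=37: moves to 32(W), 31(W); every one is W ⇒ L
n=38: can move to 33, which is L ⇒ W
n=39: can move to 34, which is L ⇒ W
Reading off the rows marked L gives the requested list; there are 20 such values of n.

0, 1, 2, 3, 4, 11, 12, 13, 14, 15, 22, 23, 24, 25, 26, 33, 34, 35, 36, 37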